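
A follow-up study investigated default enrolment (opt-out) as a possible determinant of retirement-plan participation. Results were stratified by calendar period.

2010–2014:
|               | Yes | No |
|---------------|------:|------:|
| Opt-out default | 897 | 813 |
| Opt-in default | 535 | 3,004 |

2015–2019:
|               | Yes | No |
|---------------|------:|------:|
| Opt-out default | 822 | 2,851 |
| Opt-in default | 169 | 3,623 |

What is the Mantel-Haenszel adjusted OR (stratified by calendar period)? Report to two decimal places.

6.19

OR_MH = Σ(aᵢdᵢ/nᵢ) / Σ(bᵢcᵢ/nᵢ), where nᵢ is the stratum total.
Stratum 1 (2010–2014): n = 5249; a·d/n = 897·3004/5249 = 513.3526; b·c/n = 813·535/5249 = 82.8644
Stratum 2 (2015–2019): n = 7465; a·d/n = 822·3623/7465 = 398.9425; b·c/n = 2851·169/7465 = 64.5437
OR_MH = (513.3526 + 398.9425) / (82.8644 + 64.5437) = 912.2952 / 147.4081 = 6.18891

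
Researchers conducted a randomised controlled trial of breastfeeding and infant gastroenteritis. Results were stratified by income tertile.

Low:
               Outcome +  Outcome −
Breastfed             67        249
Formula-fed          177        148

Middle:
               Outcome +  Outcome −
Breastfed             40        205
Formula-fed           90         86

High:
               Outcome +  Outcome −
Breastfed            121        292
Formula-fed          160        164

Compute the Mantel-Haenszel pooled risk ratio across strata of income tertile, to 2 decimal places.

0.45

RR_MH = Σ(aᵢ·n₀ᵢ/nᵢ) / Σ(cᵢ·n₁ᵢ/nᵢ), with n₁ᵢ = aᵢ+bᵢ (exposed), n₀ᵢ = cᵢ+dᵢ (unexposed), nᵢ = n₁ᵢ+n₀ᵢ.
Stratum 1 (Low): n₁ = 316, n₀ = 325, n = 641; a·n₀/n = 67·325/641 = 33.9704; c·n₁/n = 177·316/641 = 87.2574
Stratum 2 (Middle): n₁ = 245, n₀ = 176, n = 421; a·n₀/n = 40·176/421 = 16.7221; c·n₁/n = 90·245/421 = 52.3753
Stratum 3 (High): n₁ = 413, n₀ = 324, n = 737; a·n₀/n = 121·324/737 = 53.1940; c·n₁/n = 160·413/737 = 89.6608
RR_MH = (33.9704 + 16.7221 + 53.1940) / (87.2574 + 52.3753 + 89.6608) = 103.8865 / 229.2935 = 0.45307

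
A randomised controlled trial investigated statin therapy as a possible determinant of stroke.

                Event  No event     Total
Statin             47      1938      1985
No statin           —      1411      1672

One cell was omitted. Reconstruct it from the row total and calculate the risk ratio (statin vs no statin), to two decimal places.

The missing cell is in the unexposed row: 1672 − 1411 = 261.
So a = 47, b = 1938, c = 261, d = 1411.
RR = [a/(a+b)] / [c/(c+d)] = (47/1985) / (261/1672) = 0.02368/0.15610 = 0.15168

0.15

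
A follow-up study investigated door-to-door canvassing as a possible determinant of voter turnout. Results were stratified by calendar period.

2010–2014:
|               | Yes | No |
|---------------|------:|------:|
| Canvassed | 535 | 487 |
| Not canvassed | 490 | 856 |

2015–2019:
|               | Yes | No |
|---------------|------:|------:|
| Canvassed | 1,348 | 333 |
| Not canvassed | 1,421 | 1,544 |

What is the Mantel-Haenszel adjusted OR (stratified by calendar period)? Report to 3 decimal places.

OR_MH = Σ(aᵢdᵢ/nᵢ) / Σ(bᵢcᵢ/nᵢ), where nᵢ is the stratum total.
Stratum 1 (2010–2014): n = 2368; a·d/n = 535·856/2368 = 193.3953; b·c/n = 487·490/2368 = 100.7728
Stratum 2 (2015–2019): n = 4646; a·d/n = 1348·1544/4646 = 447.9793; b·c/n = 333·1421/4646 = 101.8495
OR_MH = (193.3953 + 447.9793) / (100.7728 + 101.8495) = 641.3746 / 202.6224 = 3.16537

3.165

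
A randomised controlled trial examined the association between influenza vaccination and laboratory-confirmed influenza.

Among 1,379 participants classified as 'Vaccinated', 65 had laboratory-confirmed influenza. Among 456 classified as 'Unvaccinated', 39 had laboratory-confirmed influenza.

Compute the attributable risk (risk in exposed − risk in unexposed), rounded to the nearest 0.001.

From the description: a = 65, b = 1314, c = 39, d = 417.
Risk in exposed = 65/1379 = 0.047136; risk in unexposed = 39/456 = 0.085526.
Risk difference = 0.047136 − 0.085526 = -0.038391

-0.038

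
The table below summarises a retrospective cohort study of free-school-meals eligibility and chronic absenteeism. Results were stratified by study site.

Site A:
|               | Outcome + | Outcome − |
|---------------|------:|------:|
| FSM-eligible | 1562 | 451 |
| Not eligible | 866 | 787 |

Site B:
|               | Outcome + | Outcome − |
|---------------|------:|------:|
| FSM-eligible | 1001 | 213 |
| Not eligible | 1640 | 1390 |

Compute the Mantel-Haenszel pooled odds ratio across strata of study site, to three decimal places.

3.512

OR_MH = Σ(aᵢdᵢ/nᵢ) / Σ(bᵢcᵢ/nᵢ), where nᵢ is the stratum total.
Stratum 1 (Site A): n = 3666; a·d/n = 1562·787/3666 = 335.3230; b·c/n = 451·866/3666 = 106.5374
Stratum 2 (Site B): n = 4244; a·d/n = 1001·1390/4244 = 327.8487; b·c/n = 213·1640/4244 = 82.3091
OR_MH = (335.3230 + 327.8487) / (106.5374 + 82.3091) = 663.1717 / 188.8465 = 3.51170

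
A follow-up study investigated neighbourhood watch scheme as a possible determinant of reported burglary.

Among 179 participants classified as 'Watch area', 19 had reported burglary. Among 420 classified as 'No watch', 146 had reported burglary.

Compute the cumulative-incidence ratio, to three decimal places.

0.305

From the description: a = 19, b = 160, c = 146, d = 274.
Risk in exposed = 19/179 = 0.10615; risk in unexposed = 146/420 = 0.34762.
RR = 0.10615 / 0.34762 = 0.30535
The risk is 69% lower among the exposed than among the unexposed.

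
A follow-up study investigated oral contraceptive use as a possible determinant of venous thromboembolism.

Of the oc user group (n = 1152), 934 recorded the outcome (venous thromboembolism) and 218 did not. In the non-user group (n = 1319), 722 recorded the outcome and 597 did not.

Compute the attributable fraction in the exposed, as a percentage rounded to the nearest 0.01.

From the description: a = 934, b = 218, c = 722, d = 597.
Risk in exposed = 934/1152 = 0.81076; risk in unexposed = 722/1319 = 0.54738.
RR = 0.81076/0.54738 = 1.48116
AR% = (RR − 1)/RR × 100 = (1.48116 − 1)/1.48116 × 100 = 32.4854%

32.49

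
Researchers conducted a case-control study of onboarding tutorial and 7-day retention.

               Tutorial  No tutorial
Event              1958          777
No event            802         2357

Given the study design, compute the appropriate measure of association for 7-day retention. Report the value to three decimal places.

7.406

Reading the table with exposure as columns: a = 1958 (Tutorial, case), b = 802 (Tutorial, non-case), c = 777 (No tutorial, case), d = 2357.
This is a case-control study: participants were sampled on outcome status, so risks in the source population cannot be estimated directly — relative risk is not valid here. The odds ratio is the appropriate measure.
OR = (a·d)/(b·c) = (1958 × 2357) / (802 × 777) = 4615006 / 623154 = 7.40588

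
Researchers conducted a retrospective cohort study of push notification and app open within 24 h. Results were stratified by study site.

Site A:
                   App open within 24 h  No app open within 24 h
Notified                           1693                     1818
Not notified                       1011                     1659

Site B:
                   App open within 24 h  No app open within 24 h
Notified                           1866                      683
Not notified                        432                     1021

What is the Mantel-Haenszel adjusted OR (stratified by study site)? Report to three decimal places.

OR_MH = Σ(aᵢdᵢ/nᵢ) / Σ(bᵢcᵢ/nᵢ), where nᵢ is the stratum total.
Stratum 1 (Site A): n = 6181; a·d/n = 1693·1659/6181 = 454.4066; b·c/n = 1818·1011/6181 = 297.3626
Stratum 2 (Site B): n = 4002; a·d/n = 1866·1021/4002 = 476.0585; b·c/n = 683·432/4002 = 73.7271
OR_MH = (454.4066 + 476.0585) / (297.3626 + 73.7271) = 930.4650 / 371.0897 = 2.50739

2.507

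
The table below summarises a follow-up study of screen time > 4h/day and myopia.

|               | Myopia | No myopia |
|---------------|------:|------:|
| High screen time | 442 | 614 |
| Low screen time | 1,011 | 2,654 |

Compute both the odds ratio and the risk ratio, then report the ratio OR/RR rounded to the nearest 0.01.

1.25

Cells: a = 442, b = 614, c = 1011, d = 2654.
OR = (442·2654)/(614·1011) = 1173068/620754 = 1.88975
Risk in exposed = 442/1056 = 0.41856; risk in unexposed = 1011/3665 = 0.27585; RR = 1.51733
OR/RR = 1.88975 / 1.51733 = 1.24544
The outcome is not rare, so the OR lies further from 1 than the RR.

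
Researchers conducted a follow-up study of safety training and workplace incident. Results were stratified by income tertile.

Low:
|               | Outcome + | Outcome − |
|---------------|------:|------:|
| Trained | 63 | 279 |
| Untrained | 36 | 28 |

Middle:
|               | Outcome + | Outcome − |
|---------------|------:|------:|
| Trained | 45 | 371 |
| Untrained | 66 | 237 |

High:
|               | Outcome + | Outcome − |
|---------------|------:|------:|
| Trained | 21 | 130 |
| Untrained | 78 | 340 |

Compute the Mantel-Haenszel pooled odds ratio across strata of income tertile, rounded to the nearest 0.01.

0.41

OR_MH = Σ(aᵢdᵢ/nᵢ) / Σ(bᵢcᵢ/nᵢ), where nᵢ is the stratum total.
Stratum 1 (Low): n = 406; a·d/n = 63·28/406 = 4.3448; b·c/n = 279·36/406 = 24.7389
Stratum 2 (Middle): n = 719; a·d/n = 45·237/719 = 14.8331; b·c/n = 371·66/719 = 34.0556
Stratum 3 (High): n = 569; a·d/n = 21·340/569 = 12.5483; b·c/n = 130·78/569 = 17.8207
OR_MH = (4.3448 + 14.8331 + 12.5483) / (24.7389 + 34.0556 + 17.8207) = 31.7263 / 76.6153 = 0.41410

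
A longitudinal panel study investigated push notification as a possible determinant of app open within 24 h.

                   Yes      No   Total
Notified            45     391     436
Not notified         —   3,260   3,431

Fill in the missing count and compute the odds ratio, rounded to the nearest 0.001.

The missing cell is in the unexposed row: 3431 − 3260 = 171.
So a = 45, b = 391, c = 171, d = 3260.
OR = (a·d)/(b·c) = (45 × 3260) / (391 × 171) = 146700 / 66861 = 2.19410

2.194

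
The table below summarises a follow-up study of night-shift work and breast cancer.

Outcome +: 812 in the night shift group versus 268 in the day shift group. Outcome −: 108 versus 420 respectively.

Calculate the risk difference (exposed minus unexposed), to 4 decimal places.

0.4931

From the description: a = 812, b = 108, c = 268, d = 420.
Risk in exposed = 812/920 = 0.882609; risk in unexposed = 268/688 = 0.389535.
Risk difference = 0.882609 − 0.389535 = 0.493074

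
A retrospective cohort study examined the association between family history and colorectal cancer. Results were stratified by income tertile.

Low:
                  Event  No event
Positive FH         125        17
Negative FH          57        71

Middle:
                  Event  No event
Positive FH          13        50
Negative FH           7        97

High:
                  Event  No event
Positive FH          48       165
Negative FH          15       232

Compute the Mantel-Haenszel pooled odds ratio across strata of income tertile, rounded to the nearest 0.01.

OR_MH = Σ(aᵢdᵢ/nᵢ) / Σ(bᵢcᵢ/nᵢ), where nᵢ is the stratum total.
Stratum 1 (Low): n = 270; a·d/n = 125·71/270 = 32.8704; b·c/n = 17·57/270 = 3.5889
Stratum 2 (Middle): n = 167; a·d/n = 13·97/167 = 7.5509; b·c/n = 50·7/167 = 2.0958
Stratum 3 (High): n = 460; a·d/n = 48·232/460 = 24.2087; b·c/n = 165·15/460 = 5.3804
OR_MH = (32.8704 + 7.5509 + 24.2087) / (3.5889 + 2.0958 + 5.3804) = 64.6300 / 11.0651 = 5.84087

5.84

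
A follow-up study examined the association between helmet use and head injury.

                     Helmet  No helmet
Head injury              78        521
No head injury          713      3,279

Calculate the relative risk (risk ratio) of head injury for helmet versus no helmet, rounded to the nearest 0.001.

Reading the table with exposure as columns: a = 78 (Helmet, case), b = 713 (Helmet, non-case), c = 521 (No helmet, case), d = 3279.
Risk in exposed = 78/791 = 0.09861; risk in unexposed = 521/3800 = 0.13711.
RR = 0.09861 / 0.13711 = 0.71922
The risk is 28% lower among the exposed than among the unexposed.

0.719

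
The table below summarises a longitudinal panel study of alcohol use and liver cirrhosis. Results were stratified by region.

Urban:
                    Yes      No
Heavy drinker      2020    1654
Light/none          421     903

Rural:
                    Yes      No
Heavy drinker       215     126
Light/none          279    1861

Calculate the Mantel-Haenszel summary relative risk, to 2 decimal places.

RR_MH = Σ(aᵢ·n₀ᵢ/nᵢ) / Σ(cᵢ·n₁ᵢ/nᵢ), with n₁ᵢ = aᵢ+bᵢ (exposed), n₀ᵢ = cᵢ+dᵢ (unexposed), nᵢ = n₁ᵢ+n₀ᵢ.
Stratum 1 (Urban): n₁ = 3674, n₀ = 1324, n = 4998; a·n₀/n = 2020·1324/4998 = 535.1100; c·n₁/n = 421·3674/4998 = 309.4746
Stratum 2 (Rural): n₁ = 341, n₀ = 2140, n = 2481; a·n₀/n = 215·2140/2481 = 185.4494; c·n₁/n = 279·341/2481 = 38.3470
RR_MH = (535.1100 + 185.4494) / (309.4746 + 38.3470) = 720.5595 / 347.8216 = 2.07164

2.07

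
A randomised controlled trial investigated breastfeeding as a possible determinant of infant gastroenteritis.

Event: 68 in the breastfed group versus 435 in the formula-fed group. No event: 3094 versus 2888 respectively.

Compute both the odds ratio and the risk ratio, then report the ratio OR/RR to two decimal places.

0.89

From the description: a = 68, b = 3094, c = 435, d = 2888.
OR = (68·2888)/(3094·435) = 196384/1345890 = 0.14591
Risk in exposed = 68/3162 = 0.02151; risk in unexposed = 435/3323 = 0.13091; RR = 0.16428
OR/RR = 0.14591 / 0.16428 = 0.88820
The outcome is not rare, so the OR lies further from 1 than the RR.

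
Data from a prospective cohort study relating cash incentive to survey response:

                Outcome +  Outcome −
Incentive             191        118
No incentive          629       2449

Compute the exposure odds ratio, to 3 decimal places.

Cells: a = 191, b = 118, c = 629, d = 2449.
OR = (a·d)/(b·c) = (191 × 2449) / (118 × 629) = 467759 / 74222 = 6.30216
The odds of survey response are about 6.30 times as high in the incentive group.

6.302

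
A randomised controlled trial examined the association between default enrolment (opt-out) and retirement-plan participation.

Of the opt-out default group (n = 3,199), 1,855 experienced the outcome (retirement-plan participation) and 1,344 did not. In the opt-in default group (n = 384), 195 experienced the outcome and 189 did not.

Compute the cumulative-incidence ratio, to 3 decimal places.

1.142

From the description: a = 1855, b = 1344, c = 195, d = 189.
Risk in exposed = 1855/3199 = 0.57987; risk in unexposed = 195/384 = 0.50781.
RR = 0.57987 / 0.50781 = 1.14190
The risk among the exposed is 1.14 times that among the unexposed.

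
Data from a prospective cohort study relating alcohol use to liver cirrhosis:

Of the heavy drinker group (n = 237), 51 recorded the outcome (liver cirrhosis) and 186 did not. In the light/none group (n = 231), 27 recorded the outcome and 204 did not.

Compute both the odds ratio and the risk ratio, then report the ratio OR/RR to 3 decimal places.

From the description: a = 51, b = 186, c = 27, d = 204.
OR = (51·204)/(186·27) = 10404/5022 = 2.07168
Risk in exposed = 51/237 = 0.21519; risk in unexposed = 27/231 = 0.11688; RR = 1.84107
OR/RR = 2.07168 / 1.84107 = 1.12526
The outcome is not rare, so the OR lies further from 1 than the RR.

1.125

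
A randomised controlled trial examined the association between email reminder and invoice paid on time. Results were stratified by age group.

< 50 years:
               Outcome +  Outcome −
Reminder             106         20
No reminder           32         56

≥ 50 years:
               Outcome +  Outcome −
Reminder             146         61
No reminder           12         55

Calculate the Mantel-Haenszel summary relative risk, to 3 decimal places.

2.841

RR_MH = Σ(aᵢ·n₀ᵢ/nᵢ) / Σ(cᵢ·n₁ᵢ/nᵢ), with n₁ᵢ = aᵢ+bᵢ (exposed), n₀ᵢ = cᵢ+dᵢ (unexposed), nᵢ = n₁ᵢ+n₀ᵢ.
Stratum 1 (< 50 years): n₁ = 126, n₀ = 88, n = 214; a·n₀/n = 106·88/214 = 43.5888; c·n₁/n = 32·126/214 = 18.8411
Stratum 2 (≥ 50 years): n₁ = 207, n₀ = 67, n = 274; a·n₀/n = 146·67/274 = 35.7007; c·n₁/n = 12·207/274 = 9.0657
RR_MH = (43.5888 + 35.7007) / (18.8411 + 9.0657) = 79.2895 / 27.9068 = 2.84122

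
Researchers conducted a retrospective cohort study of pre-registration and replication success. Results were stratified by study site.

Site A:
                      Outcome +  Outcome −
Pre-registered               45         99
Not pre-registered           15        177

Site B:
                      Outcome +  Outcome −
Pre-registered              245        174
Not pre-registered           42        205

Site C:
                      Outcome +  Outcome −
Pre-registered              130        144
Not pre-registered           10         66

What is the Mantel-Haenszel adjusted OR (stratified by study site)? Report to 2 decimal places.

6.34

OR_MH = Σ(aᵢdᵢ/nᵢ) / Σ(bᵢcᵢ/nᵢ), where nᵢ is the stratum total.
Stratum 1 (Site A): n = 336; a·d/n = 45·177/336 = 23.7054; b·c/n = 99·15/336 = 4.4196
Stratum 2 (Site B): n = 666; a·d/n = 245·205/666 = 75.4129; b·c/n = 174·42/666 = 10.9730
Stratum 3 (Site C): n = 350; a·d/n = 130·66/350 = 24.5143; b·c/n = 144·10/350 = 4.1143
OR_MH = (23.7054 + 75.4129 + 24.5143) / (4.4196 + 10.9730 + 4.1143) = 123.6326 / 19.5069 = 6.33789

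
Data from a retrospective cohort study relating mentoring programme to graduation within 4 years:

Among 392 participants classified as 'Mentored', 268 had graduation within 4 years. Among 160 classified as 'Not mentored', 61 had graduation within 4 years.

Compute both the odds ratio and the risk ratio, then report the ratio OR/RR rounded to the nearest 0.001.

From the description: a = 268, b = 124, c = 61, d = 99.
OR = (268·99)/(124·61) = 26532/7564 = 3.50767
Risk in exposed = 268/392 = 0.68367; risk in unexposed = 61/160 = 0.38125; RR = 1.79324
OR/RR = 3.50767 / 1.79324 = 1.95605
The outcome is not rare, so the OR lies further from 1 than the RR.

1.956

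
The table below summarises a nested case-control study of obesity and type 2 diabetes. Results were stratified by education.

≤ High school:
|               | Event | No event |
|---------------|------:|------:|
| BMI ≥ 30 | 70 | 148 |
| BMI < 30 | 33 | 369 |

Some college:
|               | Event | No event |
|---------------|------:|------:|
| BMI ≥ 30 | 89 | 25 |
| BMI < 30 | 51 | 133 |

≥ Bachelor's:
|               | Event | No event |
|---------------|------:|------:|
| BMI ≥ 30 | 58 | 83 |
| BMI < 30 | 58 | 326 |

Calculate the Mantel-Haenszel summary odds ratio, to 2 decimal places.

5.51

OR_MH = Σ(aᵢdᵢ/nᵢ) / Σ(bᵢcᵢ/nᵢ), where nᵢ is the stratum total.
Stratum 1 (≤ High school): n = 620; a·d/n = 70·369/620 = 41.6613; b·c/n = 148·33/620 = 7.8774
Stratum 2 (Some college): n = 298; a·d/n = 89·133/298 = 39.7215; b·c/n = 25·51/298 = 4.2785
Stratum 3 (≥ Bachelor's): n = 525; a·d/n = 58·326/525 = 36.0152; b·c/n = 83·58/525 = 9.1695
OR_MH = (41.6613 + 39.7215 + 36.0152) / (7.8774 + 4.2785 + 9.1695) = 117.3980 / 21.3255 = 5.50506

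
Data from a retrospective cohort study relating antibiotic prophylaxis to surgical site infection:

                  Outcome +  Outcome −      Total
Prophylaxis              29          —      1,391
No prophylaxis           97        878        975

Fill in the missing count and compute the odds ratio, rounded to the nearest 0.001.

The missing cell is in the exposed row: 1391 − 29 = 1362.
So a = 29, b = 1362, c = 97, d = 878.
OR = (a·d)/(b·c) = (29 × 878) / (1362 × 97) = 25462 / 132114 = 0.19273

0.193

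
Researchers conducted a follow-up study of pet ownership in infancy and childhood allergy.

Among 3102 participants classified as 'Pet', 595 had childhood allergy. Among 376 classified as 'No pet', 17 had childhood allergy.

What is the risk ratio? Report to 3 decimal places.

4.242

From the description: a = 595, b = 2507, c = 17, d = 359.
Risk in exposed = 595/3102 = 0.19181; risk in unexposed = 17/376 = 0.04521.
RR = 0.19181 / 0.04521 = 4.24242
The risk among the exposed is 4.24 times that among the unexposed.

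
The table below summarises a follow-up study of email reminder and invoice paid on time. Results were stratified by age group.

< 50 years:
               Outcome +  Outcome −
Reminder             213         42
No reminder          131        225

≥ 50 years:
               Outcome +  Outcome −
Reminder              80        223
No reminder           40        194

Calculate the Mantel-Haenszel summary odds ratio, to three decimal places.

OR_MH = Σ(aᵢdᵢ/nᵢ) / Σ(bᵢcᵢ/nᵢ), where nᵢ is the stratum total.
Stratum 1 (< 50 years): n = 611; a·d/n = 213·225/611 = 78.4370; b·c/n = 42·131/611 = 9.0049
Stratum 2 (≥ 50 years): n = 537; a·d/n = 80·194/537 = 28.9013; b·c/n = 223·40/537 = 16.6108
OR_MH = (78.4370 + 28.9013) / (9.0049 + 16.6108) = 107.3383 / 25.6157 = 4.19033

4.190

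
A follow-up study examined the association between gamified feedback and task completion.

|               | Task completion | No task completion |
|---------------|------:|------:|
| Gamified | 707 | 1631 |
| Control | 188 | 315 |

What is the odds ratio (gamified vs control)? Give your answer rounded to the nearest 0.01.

0.73

Cells: a = 707, b = 1631, c = 188, d = 315.
OR = (a·d)/(b·c) = (707 × 315) / (1631 × 188) = 222705 / 306628 = 0.72630
Exposure is associated with lower odds of task completion (OR = 0.73 < 1).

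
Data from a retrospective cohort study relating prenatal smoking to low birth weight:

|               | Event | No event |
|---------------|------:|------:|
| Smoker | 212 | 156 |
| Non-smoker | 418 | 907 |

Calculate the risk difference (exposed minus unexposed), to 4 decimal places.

0.2606

Cells: a = 212, b = 156, c = 418, d = 907.
Risk in exposed = 212/368 = 0.576087; risk in unexposed = 418/1325 = 0.315472.
Risk difference = 0.576087 − 0.315472 = 0.260615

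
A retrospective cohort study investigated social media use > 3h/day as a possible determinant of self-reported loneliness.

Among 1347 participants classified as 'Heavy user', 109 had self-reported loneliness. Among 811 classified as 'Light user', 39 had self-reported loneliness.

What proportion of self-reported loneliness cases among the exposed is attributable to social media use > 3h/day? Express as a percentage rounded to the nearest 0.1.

40.6

From the description: a = 109, b = 1238, c = 39, d = 772.
Risk in exposed = 109/1347 = 0.08092; risk in unexposed = 39/811 = 0.04809.
RR = 0.08092/0.04809 = 1.68273
AR% = (RR − 1)/RR × 100 = (1.68273 − 1)/1.68273 × 100 = 40.5729%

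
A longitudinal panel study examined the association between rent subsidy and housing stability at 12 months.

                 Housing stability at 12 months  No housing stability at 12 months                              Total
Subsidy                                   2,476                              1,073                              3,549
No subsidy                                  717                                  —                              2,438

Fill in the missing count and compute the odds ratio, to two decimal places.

The missing cell is in the unexposed row: 2438 − 717 = 1721.
So a = 2476, b = 1073, c = 717, d = 1721.
OR = (a·d)/(b·c) = (2476 × 1721) / (1073 × 717) = 4261196 / 769341 = 5.53876

5.54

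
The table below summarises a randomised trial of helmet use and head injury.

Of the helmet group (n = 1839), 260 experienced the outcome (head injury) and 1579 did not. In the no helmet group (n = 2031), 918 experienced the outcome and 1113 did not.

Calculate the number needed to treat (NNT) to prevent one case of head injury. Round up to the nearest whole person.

4

Risk in treated group = 260/1839 = 0.14138; risk in control = 918/2031 = 0.45199.
Absolute risk reduction = 0.45199 − 0.14138 = 0.31061
NNT = 1 / ARR = 1 / 0.31061 = 3.219 → round up → 4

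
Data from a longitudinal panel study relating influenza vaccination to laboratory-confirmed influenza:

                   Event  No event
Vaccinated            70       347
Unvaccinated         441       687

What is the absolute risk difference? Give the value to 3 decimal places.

-0.223

Cells: a = 70, b = 347, c = 441, d = 687.
Risk in exposed = 70/417 = 0.167866; risk in unexposed = 441/1128 = 0.390957.
Risk difference = 0.167866 − 0.390957 = -0.223092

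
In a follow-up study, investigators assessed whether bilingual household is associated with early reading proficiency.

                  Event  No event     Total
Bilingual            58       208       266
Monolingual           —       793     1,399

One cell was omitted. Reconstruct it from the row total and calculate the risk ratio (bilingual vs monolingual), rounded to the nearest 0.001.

The missing cell is in the unexposed row: 1399 − 793 = 606.
So a = 58, b = 208, c = 606, d = 793.
RR = [a/(a+b)] / [c/(c+d)] = (58/266) / (606/1399) = 0.21805/0.43317 = 0.50337

0.503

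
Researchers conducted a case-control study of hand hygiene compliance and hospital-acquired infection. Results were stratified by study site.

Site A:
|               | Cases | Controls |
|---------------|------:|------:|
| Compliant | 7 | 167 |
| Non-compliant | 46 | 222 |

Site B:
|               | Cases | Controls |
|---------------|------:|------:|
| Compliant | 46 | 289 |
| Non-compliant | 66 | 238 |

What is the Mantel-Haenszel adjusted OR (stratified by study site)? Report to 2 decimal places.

OR_MH = Σ(aᵢdᵢ/nᵢ) / Σ(bᵢcᵢ/nᵢ), where nᵢ is the stratum total.
Stratum 1 (Site A): n = 442; a·d/n = 7·222/442 = 3.5158; b·c/n = 167·46/442 = 17.3801
Stratum 2 (Site B): n = 639; a·d/n = 46·238/639 = 17.1330; b·c/n = 289·66/639 = 29.8498
OR_MH = (3.5158 + 17.1330) / (17.3801 + 29.8498) = 20.6489 / 47.2299 = 0.43720

0.44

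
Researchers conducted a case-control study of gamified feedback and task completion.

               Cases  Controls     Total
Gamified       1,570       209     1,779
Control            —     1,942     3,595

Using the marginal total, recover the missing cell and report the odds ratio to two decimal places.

The missing cell is in the unexposed row: 3595 − 1942 = 1653.
So a = 1570, b = 209, c = 1653, d = 1942.
OR = (a·d)/(b·c) = (1570 × 1942) / (209 × 1653) = 3048940 / 345477 = 8.82531

8.83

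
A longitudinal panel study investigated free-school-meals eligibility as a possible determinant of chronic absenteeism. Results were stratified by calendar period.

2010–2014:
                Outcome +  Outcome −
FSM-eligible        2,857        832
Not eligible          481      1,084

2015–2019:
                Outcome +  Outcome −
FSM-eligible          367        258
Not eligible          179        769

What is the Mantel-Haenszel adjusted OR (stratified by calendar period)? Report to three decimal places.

7.286

OR_MH = Σ(aᵢdᵢ/nᵢ) / Σ(bᵢcᵢ/nᵢ), where nᵢ is the stratum total.
Stratum 1 (2010–2014): n = 5254; a·d/n = 2857·1084/5254 = 589.4534; b·c/n = 832·481/5254 = 76.1690
Stratum 2 (2015–2019): n = 1573; a·d/n = 367·769/1573 = 179.4170; b·c/n = 258·179/1573 = 29.3592
OR_MH = (589.4534 + 179.4170) / (76.1690 + 29.3592) = 768.8704 / 105.5282 = 7.28592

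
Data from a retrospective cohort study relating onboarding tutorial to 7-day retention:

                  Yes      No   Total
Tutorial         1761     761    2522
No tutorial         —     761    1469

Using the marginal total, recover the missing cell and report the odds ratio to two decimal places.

The missing cell is in the unexposed row: 1469 − 761 = 708.
So a = 1761, b = 761, c = 708, d = 761.
OR = (a·d)/(b·c) = (1761 × 761) / (761 × 708) = 1340121 / 538788 = 2.48729

2.49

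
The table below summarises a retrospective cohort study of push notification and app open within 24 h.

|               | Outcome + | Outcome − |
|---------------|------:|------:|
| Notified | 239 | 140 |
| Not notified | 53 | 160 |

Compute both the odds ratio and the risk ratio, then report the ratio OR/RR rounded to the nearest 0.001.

Cells: a = 239, b = 140, c = 53, d = 160.
OR = (239·160)/(140·53) = 38240/7420 = 5.15364
Risk in exposed = 239/379 = 0.63061; risk in unexposed = 53/213 = 0.24883; RR = 2.53433
OR/RR = 5.15364 / 2.53433 = 2.03353
The outcome is not rare, so the OR lies further from 1 than the RR.

2.034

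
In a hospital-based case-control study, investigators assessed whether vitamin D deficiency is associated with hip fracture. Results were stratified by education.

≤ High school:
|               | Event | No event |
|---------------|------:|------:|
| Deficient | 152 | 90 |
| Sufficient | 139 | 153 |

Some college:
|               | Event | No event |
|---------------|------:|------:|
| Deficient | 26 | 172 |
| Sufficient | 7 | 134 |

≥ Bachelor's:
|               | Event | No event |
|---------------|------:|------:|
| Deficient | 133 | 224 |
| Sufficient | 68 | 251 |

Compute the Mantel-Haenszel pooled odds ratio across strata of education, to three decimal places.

2.085

OR_MH = Σ(aᵢdᵢ/nᵢ) / Σ(bᵢcᵢ/nᵢ), where nᵢ is the stratum total.
Stratum 1 (≤ High school): n = 534; a·d/n = 152·153/534 = 43.5506; b·c/n = 90·139/534 = 23.4270
Stratum 2 (Some college): n = 339; a·d/n = 26·134/339 = 10.2773; b·c/n = 172·7/339 = 3.5516
Stratum 3 (≥ Bachelor's): n = 676; a·d/n = 133·251/676 = 49.3831; b·c/n = 224·68/676 = 22.5325
OR_MH = (43.5506 + 10.2773 + 49.3831) / (23.4270 + 3.5516 + 22.5325) = 103.2110 / 49.5111 = 2.08460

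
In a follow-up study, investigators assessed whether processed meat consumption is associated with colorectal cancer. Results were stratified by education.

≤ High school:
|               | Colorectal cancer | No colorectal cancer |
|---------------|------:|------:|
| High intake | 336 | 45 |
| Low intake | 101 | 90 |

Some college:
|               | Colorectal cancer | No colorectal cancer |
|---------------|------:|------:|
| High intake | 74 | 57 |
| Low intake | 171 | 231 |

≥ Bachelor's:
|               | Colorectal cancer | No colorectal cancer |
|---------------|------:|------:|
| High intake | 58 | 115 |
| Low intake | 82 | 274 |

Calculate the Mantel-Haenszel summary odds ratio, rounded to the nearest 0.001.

OR_MH = Σ(aᵢdᵢ/nᵢ) / Σ(bᵢcᵢ/nᵢ), where nᵢ is the stratum total.
Stratum 1 (≤ High school): n = 572; a·d/n = 336·90/572 = 52.8671; b·c/n = 45·101/572 = 7.9458
Stratum 2 (Some college): n = 533; a·d/n = 74·231/533 = 32.0713; b·c/n = 57·171/533 = 18.2871
Stratum 3 (≥ Bachelor's): n = 529; a·d/n = 58·274/529 = 30.0416; b·c/n = 115·82/529 = 17.8261
OR_MH = (52.8671 + 32.0713 + 30.0416) / (7.9458 + 18.2871 + 17.8261) = 114.9800 / 44.0589 = 2.60969

2.610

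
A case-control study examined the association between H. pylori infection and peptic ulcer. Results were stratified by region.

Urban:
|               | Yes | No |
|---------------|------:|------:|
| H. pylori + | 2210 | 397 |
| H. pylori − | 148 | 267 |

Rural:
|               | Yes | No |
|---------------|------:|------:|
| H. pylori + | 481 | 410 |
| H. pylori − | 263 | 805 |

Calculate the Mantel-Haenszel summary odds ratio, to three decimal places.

OR_MH = Σ(aᵢdᵢ/nᵢ) / Σ(bᵢcᵢ/nᵢ), where nᵢ is the stratum total.
Stratum 1 (Urban): n = 3022; a·d/n = 2210·267/3022 = 195.2581; b·c/n = 397·148/3022 = 19.4428
Stratum 2 (Rural): n = 1959; a·d/n = 481·805/1959 = 197.6544; b·c/n = 410·263/1959 = 55.0434
OR_MH = (195.2581 + 197.6544) / (19.4428 + 55.0434) = 392.9125 / 74.4861 = 5.27497

5.275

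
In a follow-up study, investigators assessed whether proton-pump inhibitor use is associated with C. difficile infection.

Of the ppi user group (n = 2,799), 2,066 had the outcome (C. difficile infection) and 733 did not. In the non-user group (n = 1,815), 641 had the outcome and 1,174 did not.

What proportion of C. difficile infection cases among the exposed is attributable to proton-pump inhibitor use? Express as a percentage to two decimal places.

52.15

From the description: a = 2066, b = 733, c = 641, d = 1174.
Risk in exposed = 2066/2799 = 0.73812; risk in unexposed = 641/1815 = 0.35317.
RR = 0.73812/0.35317 = 2.09000
AR% = (RR − 1)/RR × 100 = (2.09000 − 1)/2.09000 × 100 = 52.1531%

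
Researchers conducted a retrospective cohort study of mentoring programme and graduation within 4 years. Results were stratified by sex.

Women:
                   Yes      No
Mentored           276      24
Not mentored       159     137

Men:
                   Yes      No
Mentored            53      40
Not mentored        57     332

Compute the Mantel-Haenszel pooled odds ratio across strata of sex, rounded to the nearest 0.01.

8.98

OR_MH = Σ(aᵢdᵢ/nᵢ) / Σ(bᵢcᵢ/nᵢ), where nᵢ is the stratum total.
Stratum 1 (Women): n = 596; a·d/n = 276·137/596 = 63.4430; b·c/n = 24·159/596 = 6.4027
Stratum 2 (Men): n = 482; a·d/n = 53·332/482 = 36.5062; b·c/n = 40·57/482 = 4.7303
OR_MH = (63.4430 + 36.5062) / (6.4027 + 4.7303) = 99.9492 / 11.1330 = 8.97776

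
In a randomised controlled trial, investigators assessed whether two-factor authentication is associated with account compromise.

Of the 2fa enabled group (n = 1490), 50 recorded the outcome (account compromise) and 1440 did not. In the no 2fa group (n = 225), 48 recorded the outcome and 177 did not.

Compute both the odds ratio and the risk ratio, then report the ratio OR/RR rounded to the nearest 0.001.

From the description: a = 50, b = 1440, c = 48, d = 177.
OR = (50·177)/(1440·48) = 8850/69120 = 0.12804
Risk in exposed = 50/1490 = 0.03356; risk in unexposed = 48/225 = 0.21333; RR = 0.15730
OR/RR = 0.12804 / 0.15730 = 0.81398
The outcome is not rare, so the OR lies further from 1 than the RR.

0.814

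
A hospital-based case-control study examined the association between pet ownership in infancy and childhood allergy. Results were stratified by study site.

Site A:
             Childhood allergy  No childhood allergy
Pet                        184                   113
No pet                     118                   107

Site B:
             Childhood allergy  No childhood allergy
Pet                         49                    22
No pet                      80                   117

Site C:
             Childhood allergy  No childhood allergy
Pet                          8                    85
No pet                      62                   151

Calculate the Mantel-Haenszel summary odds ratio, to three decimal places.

OR_MH = Σ(aᵢdᵢ/nᵢ) / Σ(bᵢcᵢ/nᵢ), where nᵢ is the stratum total.
Stratum 1 (Site A): n = 522; a·d/n = 184·107/522 = 37.7165; b·c/n = 113·118/522 = 25.5441
Stratum 2 (Site B): n = 268; a·d/n = 49·117/268 = 21.3918; b·c/n = 22·80/268 = 6.5672
Stratum 3 (Site C): n = 306; a·d/n = 8·151/306 = 3.9477; b·c/n = 85·62/306 = 17.2222
OR_MH = (37.7165 + 21.3918 + 3.9477) / (25.5441 + 6.5672 + 17.2222) = 63.0560 / 49.3334 = 1.27816

1.278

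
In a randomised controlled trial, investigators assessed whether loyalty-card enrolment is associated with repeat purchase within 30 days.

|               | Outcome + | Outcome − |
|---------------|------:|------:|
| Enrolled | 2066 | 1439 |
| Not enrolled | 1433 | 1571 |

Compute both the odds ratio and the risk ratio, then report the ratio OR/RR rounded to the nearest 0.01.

1.27

Cells: a = 2066, b = 1439, c = 1433, d = 1571.
OR = (2066·1571)/(1439·1433) = 3245686/2062087 = 1.57398
Risk in exposed = 2066/3505 = 0.58944; risk in unexposed = 1433/3004 = 0.47703; RR = 1.23565
OR/RR = 1.57398 / 1.23565 = 1.27381
The outcome is not rare, so the OR lies further from 1 than the RR.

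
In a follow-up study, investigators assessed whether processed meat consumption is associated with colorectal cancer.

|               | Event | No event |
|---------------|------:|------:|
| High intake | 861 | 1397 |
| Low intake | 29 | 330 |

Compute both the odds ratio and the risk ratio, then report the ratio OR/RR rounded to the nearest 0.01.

Cells: a = 861, b = 1397, c = 29, d = 330.
OR = (861·330)/(1397·29) = 284130/40513 = 7.01330
Risk in exposed = 861/2258 = 0.38131; risk in unexposed = 29/359 = 0.08078; RR = 4.72037
OR/RR = 7.01330 / 4.72037 = 1.48575
The outcome is not rare, so the OR lies further from 1 than the RR.

1.49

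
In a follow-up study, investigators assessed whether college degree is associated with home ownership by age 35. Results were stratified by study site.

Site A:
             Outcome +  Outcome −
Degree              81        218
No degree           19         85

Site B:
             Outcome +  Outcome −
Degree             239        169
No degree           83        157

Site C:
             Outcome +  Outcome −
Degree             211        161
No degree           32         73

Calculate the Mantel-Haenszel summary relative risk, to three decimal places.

RR_MH = Σ(aᵢ·n₀ᵢ/nᵢ) / Σ(cᵢ·n₁ᵢ/nᵢ), with n₁ᵢ = aᵢ+bᵢ (exposed), n₀ᵢ = cᵢ+dᵢ (unexposed), nᵢ = n₁ᵢ+n₀ᵢ.
Stratum 1 (Site A): n₁ = 299, n₀ = 104, n = 403; a·n₀/n = 81·104/403 = 20.9032; c·n₁/n = 19·299/403 = 14.0968
Stratum 2 (Site B): n₁ = 408, n₀ = 240, n = 648; a·n₀/n = 239·240/648 = 88.5185; c·n₁/n = 83·408/648 = 52.2593
Stratum 3 (Site C): n₁ = 372, n₀ = 105, n = 477; a·n₀/n = 211·105/477 = 46.4465; c·n₁/n = 32·372/477 = 24.9560
RR_MH = (20.9032 + 88.5185 + 46.4465) / (14.0968 + 52.2593 + 24.9560) = 155.8683 / 91.3120 = 1.70699

1.707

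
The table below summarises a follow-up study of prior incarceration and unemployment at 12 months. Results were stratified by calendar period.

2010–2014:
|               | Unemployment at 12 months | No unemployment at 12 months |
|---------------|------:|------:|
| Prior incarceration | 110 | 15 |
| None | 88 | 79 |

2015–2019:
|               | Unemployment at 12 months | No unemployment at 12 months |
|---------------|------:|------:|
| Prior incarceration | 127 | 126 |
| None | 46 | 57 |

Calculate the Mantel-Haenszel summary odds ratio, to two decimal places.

OR_MH = Σ(aᵢdᵢ/nᵢ) / Σ(bᵢcᵢ/nᵢ), where nᵢ is the stratum total.
Stratum 1 (2010–2014): n = 292; a·d/n = 110·79/292 = 29.7603; b·c/n = 15·88/292 = 4.5205
Stratum 2 (2015–2019): n = 356; a·d/n = 127·57/356 = 20.3343; b·c/n = 126·46/356 = 16.2809
OR_MH = (29.7603 + 20.3343) / (4.5205 + 16.2809) = 50.0945 / 20.8014 = 2.40822

2.41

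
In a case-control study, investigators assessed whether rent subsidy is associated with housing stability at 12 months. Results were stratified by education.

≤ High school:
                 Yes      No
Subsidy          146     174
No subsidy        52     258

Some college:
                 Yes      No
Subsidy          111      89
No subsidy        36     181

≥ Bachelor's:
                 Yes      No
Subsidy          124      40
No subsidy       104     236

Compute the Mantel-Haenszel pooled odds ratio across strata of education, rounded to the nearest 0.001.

OR_MH = Σ(aᵢdᵢ/nᵢ) / Σ(bᵢcᵢ/nᵢ), where nᵢ is the stratum total.
Stratum 1 (≤ High school): n = 630; a·d/n = 146·258/630 = 59.7905; b·c/n = 174·52/630 = 14.3619
Stratum 2 (Some college): n = 417; a·d/n = 111·181/417 = 48.1799; b·c/n = 89·36/417 = 7.6835
Stratum 3 (≥ Bachelor's): n = 504; a·d/n = 124·236/504 = 58.0635; b·c/n = 40·104/504 = 8.2540
OR_MH = (59.7905 + 48.1799 + 58.0635) / (14.3619 + 7.6835 + 8.2540) = 166.0338 / 30.2993 = 5.47979

5.480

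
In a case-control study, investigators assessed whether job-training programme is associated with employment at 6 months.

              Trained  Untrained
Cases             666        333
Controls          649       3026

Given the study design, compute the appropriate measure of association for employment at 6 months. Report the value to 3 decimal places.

Reading the table with exposure as columns: a = 666 (Trained, case), b = 649 (Trained, non-case), c = 333 (Untrained, case), d = 3026.
This is a case-control study: participants were sampled on outcome status, so risks in the source population cannot be estimated directly — relative risk is not valid here. The odds ratio is the appropriate measure.
OR = (a·d)/(b·c) = (666 × 3026) / (649 × 333) = 2015316 / 216117 = 9.32512

9.325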